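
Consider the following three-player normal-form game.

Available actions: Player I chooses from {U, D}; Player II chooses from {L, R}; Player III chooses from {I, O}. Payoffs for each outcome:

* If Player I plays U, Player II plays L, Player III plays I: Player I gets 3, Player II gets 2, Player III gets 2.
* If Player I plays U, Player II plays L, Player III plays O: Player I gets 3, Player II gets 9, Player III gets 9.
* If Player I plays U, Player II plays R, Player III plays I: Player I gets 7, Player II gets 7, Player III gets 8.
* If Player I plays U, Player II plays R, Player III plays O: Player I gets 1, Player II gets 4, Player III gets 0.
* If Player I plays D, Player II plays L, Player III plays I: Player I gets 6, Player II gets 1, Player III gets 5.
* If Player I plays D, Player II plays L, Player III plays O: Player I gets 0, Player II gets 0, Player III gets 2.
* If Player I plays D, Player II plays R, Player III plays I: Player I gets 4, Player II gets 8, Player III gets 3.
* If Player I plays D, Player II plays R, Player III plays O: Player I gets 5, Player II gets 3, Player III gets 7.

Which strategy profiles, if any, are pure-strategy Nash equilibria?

(U, L, O), (U, R, I), (D, R, O)

Mark each player's best response to every combination of opponents' strategies; a profile where every player is best-responding is a pure Nash equilibrium.
Player I against (L, I): payoffs 3, 6 → best response D.
Player I against (L, O): payoffs 3, 0 → best response U.
Player I against (R, I): payoffs 7, 4 → best response U.
Player I against (R, O): payoffs 1, 5 → best response D.
Player II against (U, I): payoffs 2, 7 → best response R.
Player II against (U, O): payoffs 9, 4 → best response L.
Player II against (D, I): payoffs 1, 8 → best response R.
Player II against (D, O): payoffs 0, 3 → best response R.
Player III against (U, L): payoffs 2, 9 → best response O.
Player III against (U, R): payoffs 8, 0 → best response I.
Player III against (D, L): payoffs 5, 2 → best response I.
Player III against (D, R): payoffs 3, 7 → best response O.
Mutual best responses: (U, L, O); (U, R, I); (D, R, O).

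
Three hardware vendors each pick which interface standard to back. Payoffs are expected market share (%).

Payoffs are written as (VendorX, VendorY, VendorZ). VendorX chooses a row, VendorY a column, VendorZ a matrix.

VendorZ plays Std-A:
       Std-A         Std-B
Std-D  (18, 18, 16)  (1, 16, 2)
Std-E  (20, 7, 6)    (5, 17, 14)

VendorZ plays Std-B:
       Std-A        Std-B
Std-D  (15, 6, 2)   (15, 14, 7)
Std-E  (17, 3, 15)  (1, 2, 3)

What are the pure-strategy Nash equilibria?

For each strategy profile, look for a profitable unilateral deviation.
(Std-D, Std-A, Std-A): VendorX can switch to Std-E (18 → 20). Not NE.
(Std-D, Std-A, Std-B): VendorX can switch to Std-E (15 → 17). Not NE.
(Std-D, Std-B, Std-A): VendorX can switch to Std-E (1 → 5). Not NE.
(Std-D, Std-B, Std-B): VendorX gets 15, best alternative 1; VendorY gets 14, best alternative 6; VendorZ gets 7, best alternative 2. No profitable deviation — NE.
(Std-E, Std-A, Std-A): VendorY can switch to Std-B (7 → 17). Not NE.
(Std-E, Std-A, Std-B): VendorX gets 17, best alternative 15; VendorY gets 3, best alternative 2; VendorZ gets 15, best alternative 6. No profitable deviation — NE.
(Std-E, Std-B, Std-A): VendorX gets 5, best alternative 1; VendorY gets 17, best alternative 7; VendorZ gets 14, best alternative 3. No profitable deviation — NE.
(Std-E, Std-B, Std-B): VendorX can switch to Std-D (1 → 15). Not NE.

The pure Nash equilibria are (Std-D, Std-B, Std-B) and (Std-E, Std-A, Std-B) and (Std-E, Std-B, Std-A).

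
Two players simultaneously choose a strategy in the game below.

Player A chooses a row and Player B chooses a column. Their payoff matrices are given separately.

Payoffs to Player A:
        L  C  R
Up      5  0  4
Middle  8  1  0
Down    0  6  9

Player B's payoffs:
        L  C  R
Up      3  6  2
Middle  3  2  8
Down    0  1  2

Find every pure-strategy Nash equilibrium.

(Up, L): Player A can switch to Middle (5 → 8). Not NE.
(Up, C): Player A can switch to Middle (0 → 1). Not NE.
(Up, R): Player A can switch to Down (4 → 9). Not NE.
(Middle, L): Player B can switch to R (3 → 8). Not NE.
(Middle, C): Player A can switch to Down (1 → 6). Not NE.
(Middle, R): Player A can switch to Up (0 → 4). Not NE.
(Down, L): Player A can switch to Up (0 → 5). Not NE.
(Down, C): Player B can switch to R (1 → 2). Not NE.
(Down, R): Player A gets 9, best alternative 4; Player B gets 2, best alternative 1. No profitable deviation — NE.

(Down, R)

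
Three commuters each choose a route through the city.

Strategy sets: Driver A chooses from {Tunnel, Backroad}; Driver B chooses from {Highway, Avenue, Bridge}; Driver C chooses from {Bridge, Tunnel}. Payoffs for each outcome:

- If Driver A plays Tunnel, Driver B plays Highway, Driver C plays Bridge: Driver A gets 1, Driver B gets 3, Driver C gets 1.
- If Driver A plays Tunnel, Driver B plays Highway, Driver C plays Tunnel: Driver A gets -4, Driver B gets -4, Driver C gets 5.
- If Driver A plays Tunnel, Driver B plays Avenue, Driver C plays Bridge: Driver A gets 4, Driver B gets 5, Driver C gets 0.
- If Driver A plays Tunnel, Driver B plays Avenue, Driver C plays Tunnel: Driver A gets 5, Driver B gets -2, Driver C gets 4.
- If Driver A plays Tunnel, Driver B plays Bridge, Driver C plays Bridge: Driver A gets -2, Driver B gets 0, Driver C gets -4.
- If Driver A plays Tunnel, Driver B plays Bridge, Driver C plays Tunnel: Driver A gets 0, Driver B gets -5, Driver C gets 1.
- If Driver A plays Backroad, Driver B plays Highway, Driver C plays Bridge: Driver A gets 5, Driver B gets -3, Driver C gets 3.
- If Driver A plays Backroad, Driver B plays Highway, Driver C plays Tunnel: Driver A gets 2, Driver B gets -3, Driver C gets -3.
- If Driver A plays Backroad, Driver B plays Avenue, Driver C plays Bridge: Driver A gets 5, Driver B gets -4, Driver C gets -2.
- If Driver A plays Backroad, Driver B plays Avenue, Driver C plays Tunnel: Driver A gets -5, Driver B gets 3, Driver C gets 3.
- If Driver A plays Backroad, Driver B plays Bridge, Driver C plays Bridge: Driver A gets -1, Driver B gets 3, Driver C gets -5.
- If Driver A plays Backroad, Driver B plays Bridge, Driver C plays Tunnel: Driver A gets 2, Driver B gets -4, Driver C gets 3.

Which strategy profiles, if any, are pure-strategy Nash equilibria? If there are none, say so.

Pure NE: (Tunnel, Avenue, Tunnel)

(Tunnel, Highway, Bridge): Driver A can switch to Backroad (1 → 5). Not NE.
(Tunnel, Highway, Tunnel): Driver A can switch to Backroad (-4 → 2). Not NE.
(Tunnel, Avenue, Bridge): Driver A can switch to Backroad (4 → 5). Not NE.
(Tunnel, Avenue, Tunnel): Driver A gets 5, best alternative -5; Driver B gets -2, best alternative -4; Driver C gets 4, best alternative 0. No profitable deviation — NE.
(Tunnel, Bridge, Bridge): Driver A can switch to Backroad (-2 → -1). Not NE.
(Tunnel, Bridge, Tunnel): Driver A can switch to Backroad (0 → 2). Not NE.
(Backroad, Highway, Bridge): Driver B can switch to Bridge (-3 → 3). Not NE.
(Backroad, Highway, Tunnel): Driver B can switch to Avenue (-3 → 3). Not NE.
(Backroad, Avenue, Bridge): Driver B can switch to Highway (-4 → -3). Not NE.
(Backroad, Avenue, Tunnel): Driver A can switch to Tunnel (-5 → 5). Not NE.
(Backroad, Bridge, Bridge): Driver C can switch to Tunnel (-5 → 3). Not NE.
(Backroad, Bridge, Tunnel): Driver B can switch to Highway (-4 → -3). Not NE.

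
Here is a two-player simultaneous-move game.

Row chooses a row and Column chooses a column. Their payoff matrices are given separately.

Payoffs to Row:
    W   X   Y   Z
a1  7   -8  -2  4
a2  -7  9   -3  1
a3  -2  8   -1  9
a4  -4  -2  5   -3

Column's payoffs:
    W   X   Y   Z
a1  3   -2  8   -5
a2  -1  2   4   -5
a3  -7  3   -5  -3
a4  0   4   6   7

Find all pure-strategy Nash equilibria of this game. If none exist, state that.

This game has no pure Nash equilibrium.

(a1, W): Column can switch to Y (3 → 8). Not NE.
(a1, X): Row can switch to a2 (-8 → 9). Not NE.
(a1, Y): Row can switch to a3 (-2 → -1). Not NE.
(a1, Z): Row can switch to a3 (4 → 9). Not NE.
(a2, W): Row can switch to a1 (-7 → 7). Not NE.
(a2, X): Column can switch to Y (2 → 4). Not NE.
(a2, Y): Row can switch to a1 (-3 → -2). Not NE.
(a2, Z): Row can switch to a1 (1 → 4). Not NE.
(a3, W): Row can switch to a1 (-2 → 7). Not NE.
(a3, X): Row can switch to a2 (8 → 9). Not NE.
(a3, Y): Row can switch to a4 (-1 → 5). Not NE.
(a3, Z): Column can switch to X (-3 → 3). Not NE.
(The remaining 4 profiles each have a profitable deviation by the same check.)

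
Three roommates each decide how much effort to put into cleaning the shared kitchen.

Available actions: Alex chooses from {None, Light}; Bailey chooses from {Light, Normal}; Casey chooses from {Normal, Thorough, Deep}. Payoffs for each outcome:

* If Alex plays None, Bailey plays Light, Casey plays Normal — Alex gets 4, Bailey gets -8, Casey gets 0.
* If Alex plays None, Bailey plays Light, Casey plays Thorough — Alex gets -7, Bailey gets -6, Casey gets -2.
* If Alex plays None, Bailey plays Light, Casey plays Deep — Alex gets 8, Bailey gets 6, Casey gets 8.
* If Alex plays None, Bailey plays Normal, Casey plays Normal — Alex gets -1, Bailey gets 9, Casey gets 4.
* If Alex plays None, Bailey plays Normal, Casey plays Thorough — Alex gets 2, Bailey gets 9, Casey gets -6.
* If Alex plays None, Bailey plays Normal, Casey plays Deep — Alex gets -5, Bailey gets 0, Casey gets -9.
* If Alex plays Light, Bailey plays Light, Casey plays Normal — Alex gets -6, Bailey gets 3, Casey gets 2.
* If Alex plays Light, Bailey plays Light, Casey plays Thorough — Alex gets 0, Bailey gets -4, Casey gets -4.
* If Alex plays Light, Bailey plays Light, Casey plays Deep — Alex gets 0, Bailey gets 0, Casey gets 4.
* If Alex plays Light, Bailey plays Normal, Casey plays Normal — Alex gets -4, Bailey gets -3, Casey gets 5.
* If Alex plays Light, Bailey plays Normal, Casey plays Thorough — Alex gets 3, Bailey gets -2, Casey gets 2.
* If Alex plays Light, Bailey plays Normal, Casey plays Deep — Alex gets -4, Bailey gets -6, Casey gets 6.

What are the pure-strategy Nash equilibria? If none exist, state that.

Alex against (Light, Normal): payoffs 4, -6 → best response None.
Alex against (Light, Thorough): payoffs -7, 0 → best response Light.
Alex against (Light, Deep): payoffs 8, 0 → best response None.
Alex against (Normal, Normal): payoffs -1, -4 → best response None.
Alex against (Normal, Thorough): payoffs 2, 3 → best response Light.
Alex against (Normal, Deep): payoffs -5, -4 → best response Light.
Bailey against (None, Normal): payoffs -8, 9 → best response Normal.
Bailey against (None, Thorough): payoffs -6, 9 → best response Normal.
Bailey against (None, Deep): payoffs 6, 0 → best response Light.
Bailey against (Light, Normal): payoffs 3, -3 → best response Light.
Bailey against (Light, Thorough): payoffs -4, -2 → best response Normal.
Bailey against (Light, Deep): payoffs 0, -6 → best response Light.
Casey against (None, Light): payoffs 0, -2, 8 → best response Deep.
Casey against (None, Normal): payoffs 4, -6, -9 → best response Normal.
Casey against (Light, Light): payoffs 2, -4, 4 → best response Deep.
Casey against (Light, Normal): payoffs 5, 2, 6 → best response Deep.
Mutual best responses: (None, Light, Deep); (None, Normal, Normal).

The pure Nash equilibria are (None, Light, Deep); (None, Normal, Normal).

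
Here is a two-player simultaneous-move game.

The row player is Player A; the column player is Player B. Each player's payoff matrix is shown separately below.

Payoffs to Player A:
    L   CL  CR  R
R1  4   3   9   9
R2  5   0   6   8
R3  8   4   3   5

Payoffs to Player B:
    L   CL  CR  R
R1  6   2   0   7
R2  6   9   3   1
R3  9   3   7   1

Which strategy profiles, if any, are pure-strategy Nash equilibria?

Pure-strategy Nash equilibria: (R1, R) and (R3, L)

Player A against L: payoffs 4, 5, 8 → best response R3.
Player A against CL: payoffs 3, 0, 4 → best response R3.
Player A against CR: payoffs 9, 6, 3 → best response R1.
Player A against R: payoffs 9, 8, 5 → best response R1.
Player B against R1: payoffs 6, 2, 0, 7 → best response R.
Player B against R2: payoffs 6, 9, 3, 1 → best response CL.
Player B against R3: payoffs 9, 3, 7, 1 → best response L.
Mutual best responses: (R1, R); (R3, L).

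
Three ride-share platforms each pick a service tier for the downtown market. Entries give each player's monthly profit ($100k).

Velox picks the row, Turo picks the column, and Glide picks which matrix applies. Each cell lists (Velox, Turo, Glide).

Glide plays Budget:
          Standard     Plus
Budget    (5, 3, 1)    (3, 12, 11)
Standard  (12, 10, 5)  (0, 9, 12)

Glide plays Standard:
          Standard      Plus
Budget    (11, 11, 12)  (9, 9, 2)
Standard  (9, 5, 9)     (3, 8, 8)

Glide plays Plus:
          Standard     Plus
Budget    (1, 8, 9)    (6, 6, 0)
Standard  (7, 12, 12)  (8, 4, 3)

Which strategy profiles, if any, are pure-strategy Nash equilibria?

(Budget, Standard, Budget): Velox can switch to Standard (5 → 12). Not NE.
(Budget, Standard, Standard): Velox gets 11, best alternative 9; Turo gets 11, best alternative 9; Glide gets 12, best alternative 9. No profitable deviation — NE.
(Budget, Standard, Plus): Velox can switch to Standard (1 → 7). Not NE.
(Budget, Plus, Budget): Velox gets 3, best alternative 0; Turo gets 12, best alternative 3; Glide gets 11, best alternative 2. No profitable deviation — NE.
(Budget, Plus, Standard): Turo can switch to Standard (9 → 11). Not NE.
(Budget, Plus, Plus): Velox can switch to Standard (6 → 8). Not NE.
(Standard, Standard, Budget): Glide can switch to Standard (5 → 9). Not NE.
(Standard, Standard, Standard): Velox can switch to Budget (9 → 11). Not NE.
(Standard, Standard, Plus): Velox gets 7, best alternative 1; Turo gets 12, best alternative 4; Glide gets 12, best alternative 9. No profitable deviation — NE.
(Standard, Plus, Budget): Velox can switch to Budget (0 → 3). Not NE.
(Standard, Plus, Standard): Velox can switch to Budget (3 → 9). Not NE.
(Standard, Plus, Plus): Turo can switch to Standard (4 → 12). Not NE.

(Budget, Standard, Standard); (Budget, Plus, Budget); (Standard, Standard, Plus)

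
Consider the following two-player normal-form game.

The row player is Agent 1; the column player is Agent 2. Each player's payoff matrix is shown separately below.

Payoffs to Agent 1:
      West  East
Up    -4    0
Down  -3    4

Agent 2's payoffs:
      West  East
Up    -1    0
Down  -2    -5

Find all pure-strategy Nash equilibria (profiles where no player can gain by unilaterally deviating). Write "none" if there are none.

(Down, West)

Agent 1 against West: payoffs -4, -3 → best response Down.
Agent 1 against East: payoffs 0, 4 → best response Down.
Agent 2 against Up: payoffs -1, 0 → best response East.
Agent 2 against Down: payoffs -2, -5 → best response West.
Mutual best responses: (Down, West).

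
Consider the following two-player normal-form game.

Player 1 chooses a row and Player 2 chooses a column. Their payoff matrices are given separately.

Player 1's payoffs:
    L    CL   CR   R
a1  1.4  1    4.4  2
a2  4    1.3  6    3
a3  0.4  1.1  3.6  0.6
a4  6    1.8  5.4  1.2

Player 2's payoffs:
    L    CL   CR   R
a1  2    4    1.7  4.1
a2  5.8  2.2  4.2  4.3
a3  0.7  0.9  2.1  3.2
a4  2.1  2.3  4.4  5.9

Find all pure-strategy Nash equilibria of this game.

none

(a1, L): Player 1 can switch to a2 (1.4 → 4). Not NE.
(a1, CL): Player 1 can switch to a2 (1 → 1.3). Not NE.
(a1, CR): Player 1 can switch to a2 (4.4 → 6). Not NE.
(a1, R): Player 1 can switch to a2 (2 → 3). Not NE.
(a2, L): Player 1 can switch to a4 (4 → 6). Not NE.
(a2, CL): Player 1 can switch to a4 (1.3 → 1.8). Not NE.
(a2, CR): Player 2 can switch to L (4.2 → 5.8). Not NE.
(a2, R): Player 2 can switch to L (4.3 → 5.8). Not NE.
(The remaining 8 profiles each have a profitable deviation by the same check.)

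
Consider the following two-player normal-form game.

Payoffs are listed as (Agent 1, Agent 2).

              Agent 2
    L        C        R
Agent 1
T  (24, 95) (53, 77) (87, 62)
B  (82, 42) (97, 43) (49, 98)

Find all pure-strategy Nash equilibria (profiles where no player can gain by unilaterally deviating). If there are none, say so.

Agent 1 against L: payoffs 24, 82 → best response B.
Agent 1 against C: payoffs 53, 97 → best response B.
Agent 1 against R: payoffs 87, 49 → best response T.
Agent 2 against T: payoffs 95, 77, 62 → best response L.
Agent 2 against B: payoffs 42, 43, 98 → best response R.
No profile is a mutual best response for all players.

No pure-strategy Nash equilibrium.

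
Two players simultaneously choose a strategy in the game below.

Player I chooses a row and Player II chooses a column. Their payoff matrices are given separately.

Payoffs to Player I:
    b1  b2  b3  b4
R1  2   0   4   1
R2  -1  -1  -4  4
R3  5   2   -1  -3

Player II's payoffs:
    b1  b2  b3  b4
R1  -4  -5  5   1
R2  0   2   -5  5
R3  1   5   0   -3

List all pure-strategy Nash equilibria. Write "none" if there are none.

(R1, b3), (R2, b4), (R3, b2)

(R1, b1): Player I can switch to R3 (2 → 5). Not NE.
(R1, b2): Player I can switch to R3 (0 → 2). Not NE.
(R1, b3): Player I gets 4, best alternative -1; Player II gets 5, best alternative 1. No profitable deviation — NE.
(R1, b4): Player I can switch to R2 (1 → 4). Not NE.
(R2, b1): Player I can switch to R1 (-1 → 2). Not NE.
(R2, b2): Player I can switch to R1 (-1 → 0). Not NE.
(R2, b3): Player I can switch to R1 (-4 → 4). Not NE.
(R2, b4): Player I gets 4, best alternative 1; Player II gets 5, best alternative 2. No profitable deviation — NE.
(R3, b1): Player II can switch to b2 (1 → 5). Not NE.
(R3, b2): Player I gets 2, best alternative 0; Player II gets 5, best alternative 1. No profitable deviation — NE.
(R3, b3): Player I can switch to R1 (-1 → 4). Not NE.
(R3, b4): Player I can switch to R1 (-3 → 1). Not NE.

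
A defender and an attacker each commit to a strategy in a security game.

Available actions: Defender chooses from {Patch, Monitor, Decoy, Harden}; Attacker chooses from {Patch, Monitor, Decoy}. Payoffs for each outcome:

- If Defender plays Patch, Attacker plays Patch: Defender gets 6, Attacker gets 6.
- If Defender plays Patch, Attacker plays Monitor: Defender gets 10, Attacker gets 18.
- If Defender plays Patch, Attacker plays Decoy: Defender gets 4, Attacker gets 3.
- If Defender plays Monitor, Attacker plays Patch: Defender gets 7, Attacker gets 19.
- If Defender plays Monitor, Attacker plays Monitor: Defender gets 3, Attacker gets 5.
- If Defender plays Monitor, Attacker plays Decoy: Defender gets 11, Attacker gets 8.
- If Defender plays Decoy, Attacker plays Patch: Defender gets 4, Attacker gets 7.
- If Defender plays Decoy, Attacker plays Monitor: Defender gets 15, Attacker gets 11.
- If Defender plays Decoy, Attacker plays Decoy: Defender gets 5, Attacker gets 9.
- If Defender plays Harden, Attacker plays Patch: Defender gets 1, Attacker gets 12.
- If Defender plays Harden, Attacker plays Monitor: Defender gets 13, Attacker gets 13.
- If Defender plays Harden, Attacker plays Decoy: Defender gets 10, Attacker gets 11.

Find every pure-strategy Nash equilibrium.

Pure-strategy Nash equilibria: (Monitor, Patch); (Decoy, Monitor)

Defender against Patch: payoffs 6, 7, 4, 1 → best response Monitor.
Defender against Monitor: payoffs 10, 3, 15, 13 → best response Decoy.
Defender against Decoy: payoffs 4, 11, 5, 10 → best response Monitor.
Attacker against Patch: payoffs 6, 18, 3 → best response Monitor.
Attacker against Monitor: payoffs 19, 5, 8 → best response Patch.
Attacker against Decoy: payoffs 7, 11, 9 → best response Monitor.
Attacker against Harden: payoffs 12, 13, 11 → best response Monitor.
Mutual best responses: (Monitor, Patch); (Decoy, Monitor).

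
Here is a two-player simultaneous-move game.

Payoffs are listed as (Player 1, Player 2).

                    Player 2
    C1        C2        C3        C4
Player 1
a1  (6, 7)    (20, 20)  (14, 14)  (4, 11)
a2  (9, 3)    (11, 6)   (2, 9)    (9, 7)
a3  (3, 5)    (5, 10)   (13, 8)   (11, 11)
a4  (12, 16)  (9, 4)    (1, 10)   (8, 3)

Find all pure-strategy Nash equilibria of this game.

(a1, C2) and (a3, C4) and (a4, C1)

For each player, find the best response to each opponent profile; mutual best responses are the pure NE.
Player 1 against C1: payoffs 6, 9, 3, 12 → best response a4.
Player 1 against C2: payoffs 20, 11, 5, 9 → best response a1.
Player 1 against C3: payoffs 14, 2, 13, 1 → best response a1.
Player 1 against C4: payoffs 4, 9, 11, 8 → best response a3.
Player 2 against a1: payoffs 7, 20, 14, 11 → best response C2.
Player 2 against a2: payoffs 3, 6, 9, 7 → best response C3.
Player 2 against a3: payoffs 5, 10, 8, 11 → best response C4.
Player 2 against a4: payoffs 16, 4, 10, 3 → best response C1.
Mutual best responses: (a1, C2); (a3, C4); (a4, C1).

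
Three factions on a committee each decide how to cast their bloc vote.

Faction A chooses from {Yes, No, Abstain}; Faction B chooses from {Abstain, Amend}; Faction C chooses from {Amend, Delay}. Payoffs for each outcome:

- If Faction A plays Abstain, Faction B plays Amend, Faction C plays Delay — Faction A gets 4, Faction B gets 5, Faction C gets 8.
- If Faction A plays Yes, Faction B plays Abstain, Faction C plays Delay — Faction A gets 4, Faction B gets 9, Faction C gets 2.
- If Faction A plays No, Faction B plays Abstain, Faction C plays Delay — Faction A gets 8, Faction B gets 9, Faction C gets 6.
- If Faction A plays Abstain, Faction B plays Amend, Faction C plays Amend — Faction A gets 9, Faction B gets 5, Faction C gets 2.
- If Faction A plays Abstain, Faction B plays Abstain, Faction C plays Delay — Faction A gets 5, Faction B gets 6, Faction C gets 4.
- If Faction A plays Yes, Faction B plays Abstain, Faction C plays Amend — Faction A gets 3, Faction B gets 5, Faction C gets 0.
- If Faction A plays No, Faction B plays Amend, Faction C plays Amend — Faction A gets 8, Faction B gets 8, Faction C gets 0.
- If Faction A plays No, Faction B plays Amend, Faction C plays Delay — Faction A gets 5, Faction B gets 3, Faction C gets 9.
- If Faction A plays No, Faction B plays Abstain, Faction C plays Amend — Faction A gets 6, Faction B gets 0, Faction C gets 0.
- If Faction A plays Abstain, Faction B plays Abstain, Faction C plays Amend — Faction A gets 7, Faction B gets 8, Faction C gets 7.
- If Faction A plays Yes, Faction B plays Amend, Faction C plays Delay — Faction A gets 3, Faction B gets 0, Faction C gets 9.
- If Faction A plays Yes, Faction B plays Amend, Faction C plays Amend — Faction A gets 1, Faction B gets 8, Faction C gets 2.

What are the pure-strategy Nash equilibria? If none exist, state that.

Faction A against (Abstain, Amend): payoffs 3, 6, 7 → best response Abstain.
Faction A against (Abstain, Delay): payoffs 4, 8, 5 → best response No.
Faction A against (Amend, Amend): payoffs 1, 8, 9 → best response Abstain.
Faction A against (Amend, Delay): payoffs 3, 5, 4 → best response No.
Faction B against (Yes, Amend): payoffs 5, 8 → best response Amend.
Faction B against (Yes, Delay): payoffs 9, 0 → best response Abstain.
Faction B against (No, Amend): payoffs 0, 8 → best response Amend.
Faction B against (No, Delay): payoffs 9, 3 → best response Abstain.
Faction B against (Abstain, Amend): payoffs 8, 5 → best response Abstain.
Faction B against (Abstain, Delay): payoffs 6, 5 → best response Abstain.
Faction C against (Yes, Abstain): payoffs 0, 2 → best response Delay.
Faction C against (Yes, Amend): payoffs 2, 9 → best response Delay.
Faction C against (No, Abstain): payoffs 0, 6 → best response Delay.
Faction C against (No, Amend): payoffs 0, 9 → best response Delay.
Faction C against (Abstain, Abstain): payoffs 7, 4 → best response Amend.
Faction C against (Abstain, Amend): payoffs 2, 8 → best response Delay.
Mutual best responses: (No, Abstain, Delay); (Abstain, Abstain, Amend).

The pure Nash equilibria are (No, Abstain, Delay); (Abstain, Abstain, Amend).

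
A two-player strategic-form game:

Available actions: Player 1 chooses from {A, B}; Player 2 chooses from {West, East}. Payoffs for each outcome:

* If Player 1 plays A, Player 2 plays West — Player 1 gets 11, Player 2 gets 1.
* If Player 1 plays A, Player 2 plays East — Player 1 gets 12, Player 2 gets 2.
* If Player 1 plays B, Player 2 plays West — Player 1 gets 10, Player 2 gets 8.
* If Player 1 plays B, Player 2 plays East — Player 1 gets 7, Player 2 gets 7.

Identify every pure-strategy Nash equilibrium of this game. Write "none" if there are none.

Pure NE: (A, East)

Check each profile: it is a Nash equilibrium iff no player can strictly gain by switching unilaterally.
(A, West): Player 2 can switch to East (1 → 2). Not NE.
(A, East): Player 1 gets 12, best alternative 7; Player 2 gets 2, best alternative 1. No profitable deviation — NE.
(B, West): Player 1 can switch to A (10 → 11). Not NE.
(B, East): Player 1 can switch to A (7 → 12). Not NE.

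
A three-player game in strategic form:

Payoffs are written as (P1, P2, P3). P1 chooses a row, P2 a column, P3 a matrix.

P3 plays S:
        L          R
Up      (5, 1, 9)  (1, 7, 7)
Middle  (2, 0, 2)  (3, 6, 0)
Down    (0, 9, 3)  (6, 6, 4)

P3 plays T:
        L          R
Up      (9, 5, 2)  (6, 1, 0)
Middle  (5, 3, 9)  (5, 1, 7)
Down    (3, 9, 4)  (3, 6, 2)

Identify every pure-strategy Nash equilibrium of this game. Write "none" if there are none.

P1 against (L, S): payoffs 5, 2, 0 → best response Up.
P1 against (L, T): payoffs 9, 5, 3 → best response Up.
P1 against (R, S): payoffs 1, 3, 6 → best response Down.
P1 against (R, T): payoffs 6, 5, 3 → best response Up.
P2 against (Up, S): payoffs 1, 7 → best response R.
P2 against (Up, T): payoffs 5, 1 → best response L.
P2 against (Middle, S): payoffs 0, 6 → best response R.
P2 against (Middle, T): payoffs 3, 1 → best response L.
P2 against (Down, S): payoffs 9, 6 → best response L.
P2 against (Down, T): payoffs 9, 6 → best response L.
P3 against (Up, L): payoffs 9, 2 → best response S.
P3 against (Up, R): payoffs 7, 0 → best response S.
P3 against (Middle, L): payoffs 2, 9 → best response T.
P3 against (Middle, R): payoffs 0, 7 → best response T.
P3 against (Down, L): payoffs 3, 4 → best response T.
P3 against (Down, R): payoffs 4, 2 → best response S.
No profile is a mutual best response for all players.

This game has no pure Nash equilibrium.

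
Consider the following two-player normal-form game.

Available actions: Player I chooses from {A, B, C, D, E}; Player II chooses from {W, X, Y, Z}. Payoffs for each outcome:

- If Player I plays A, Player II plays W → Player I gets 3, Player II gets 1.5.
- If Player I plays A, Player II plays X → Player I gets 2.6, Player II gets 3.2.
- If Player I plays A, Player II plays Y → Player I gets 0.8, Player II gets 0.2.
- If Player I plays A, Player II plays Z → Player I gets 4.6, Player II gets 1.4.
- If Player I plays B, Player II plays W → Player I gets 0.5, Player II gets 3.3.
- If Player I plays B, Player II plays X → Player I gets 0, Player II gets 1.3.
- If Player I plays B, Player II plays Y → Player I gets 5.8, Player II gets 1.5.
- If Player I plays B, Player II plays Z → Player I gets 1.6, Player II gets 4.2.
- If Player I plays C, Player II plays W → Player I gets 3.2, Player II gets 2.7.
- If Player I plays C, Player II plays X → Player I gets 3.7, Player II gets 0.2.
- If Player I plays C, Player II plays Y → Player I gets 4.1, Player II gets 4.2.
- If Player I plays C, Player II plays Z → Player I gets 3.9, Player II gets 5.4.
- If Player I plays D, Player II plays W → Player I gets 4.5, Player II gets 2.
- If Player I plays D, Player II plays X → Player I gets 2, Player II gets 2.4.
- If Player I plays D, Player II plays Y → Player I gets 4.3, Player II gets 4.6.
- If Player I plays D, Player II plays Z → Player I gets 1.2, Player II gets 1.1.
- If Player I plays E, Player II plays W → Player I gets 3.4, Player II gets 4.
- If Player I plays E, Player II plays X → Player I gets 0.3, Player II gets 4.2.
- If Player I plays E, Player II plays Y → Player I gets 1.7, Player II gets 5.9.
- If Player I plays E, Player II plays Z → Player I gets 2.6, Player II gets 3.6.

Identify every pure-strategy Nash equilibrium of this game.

This game has no pure Nash equilibrium.

For each player, find the best response to each opponent profile; mutual best responses are the pure NE.
Player I against W: payoffs 3, 0.5, 3.2, 4.5, 3.4 → best response D.
Player I against X: payoffs 2.6, 0, 3.7, 2, 0.3 → best response C.
Player I against Y: payoffs 0.8, 5.8, 4.1, 4.3, 1.7 → best response B.
Player I against Z: payoffs 4.6, 1.6, 3.9, 1.2, 2.6 → best response A.
Player II against A: payoffs 1.5, 3.2, 0.2, 1.4 → best response X.
Player II against B: payoffs 3.3, 1.3, 1.5, 4.2 → best response Z.
Player II against C: payoffs 2.7, 0.2, 4.2, 5.4 → best response Z.
Player II against D: payoffs 2, 2.4, 4.6, 1.1 → best response Y.
Player II against E: payoffs 4, 4.2, 5.9, 3.6 → best response Y.
No profile is a mutual best response for all players.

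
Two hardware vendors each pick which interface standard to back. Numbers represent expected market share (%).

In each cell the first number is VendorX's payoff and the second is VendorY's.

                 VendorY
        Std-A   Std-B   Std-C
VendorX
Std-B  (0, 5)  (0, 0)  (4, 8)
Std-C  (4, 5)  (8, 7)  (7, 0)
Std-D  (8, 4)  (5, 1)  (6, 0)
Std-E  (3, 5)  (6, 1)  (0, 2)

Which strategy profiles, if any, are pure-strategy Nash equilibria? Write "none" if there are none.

(Std-B, Std-A): VendorX can switch to Std-C (0 → 4). Not NE.
(Std-B, Std-B): VendorX can switch to Std-C (0 → 8). Not NE.
(Std-B, Std-C): VendorX can switch to Std-C (4 → 7). Not NE.
(Std-C, Std-A): VendorX can switch to Std-D (4 → 8). Not NE.
(Std-C, Std-B): VendorX gets 8, best alternative 6; VendorY gets 7, best alternative 5. No profitable deviation — NE.
(Std-C, Std-C): VendorY can switch to Std-A (0 → 5). Not NE.
(Std-D, Std-A): VendorX gets 8, best alternative 4; VendorY gets 4, best alternative 1. No profitable deviation — NE.
(Std-D, Std-B): VendorX can switch to Std-C (5 → 8). Not NE.
(Std-D, Std-C): VendorX can switch to Std-C (6 → 7). Not NE.
(Std-E, Std-A): VendorX can switch to Std-C (3 → 4). Not NE.
(Std-E, Std-B): VendorX can switch to Std-C (6 → 8). Not NE.
(Std-E, Std-C): VendorX can switch to Std-B (0 → 4). Not NE.

Pure-strategy Nash equilibria: (Std-C, Std-B); (Std-D, Std-A)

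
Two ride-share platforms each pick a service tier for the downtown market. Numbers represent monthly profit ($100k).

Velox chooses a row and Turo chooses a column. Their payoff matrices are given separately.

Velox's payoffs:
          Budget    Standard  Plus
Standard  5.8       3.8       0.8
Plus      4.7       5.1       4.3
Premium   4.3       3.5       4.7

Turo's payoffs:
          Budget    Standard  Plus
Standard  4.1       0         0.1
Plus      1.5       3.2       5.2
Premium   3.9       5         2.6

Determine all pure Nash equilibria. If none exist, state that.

(Standard, Budget): Velox gets 5.8, best alternative 4.7; Turo gets 4.1, best alternative 0.1. No profitable deviation — NE.
(Standard, Standard): Velox can switch to Plus (3.8 → 5.1). Not NE.
(Standard, Plus): Velox can switch to Plus (0.8 → 4.3). Not NE.
(Plus, Budget): Velox can switch to Standard (4.7 → 5.8). Not NE.
(Plus, Standard): Turo can switch to Plus (3.2 → 5.2). Not NE.
(Plus, Plus): Velox can switch to Premium (4.3 → 4.7). Not NE.
(Premium, Budget): Velox can switch to Standard (4.3 → 5.8). Not NE.
(Premium, Standard): Velox can switch to Standard (3.5 → 3.8). Not NE.
(Premium, Plus): Turo can switch to Budget (2.6 → 3.9). Not NE.

Pure NE: (Standard, Budget)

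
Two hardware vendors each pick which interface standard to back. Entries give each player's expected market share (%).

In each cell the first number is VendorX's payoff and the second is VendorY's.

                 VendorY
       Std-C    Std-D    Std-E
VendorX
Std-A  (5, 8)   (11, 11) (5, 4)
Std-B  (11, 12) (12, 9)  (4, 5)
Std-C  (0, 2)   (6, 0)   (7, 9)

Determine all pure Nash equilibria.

Mark each player's best response to every combination of opponents' strategies; a profile where every player is best-responding is a pure Nash equilibrium.
VendorX against Std-C: payoffs 5, 11, 0 → best response Std-B.
VendorX against Std-D: payoffs 11, 12, 6 → best response Std-B.
VendorX against Std-E: payoffs 5, 4, 7 → best response Std-C.
VendorY against Std-A: payoffs 8, 11, 4 → best response Std-D.
VendorY against Std-B: payoffs 12, 9, 5 → best response Std-C.
VendorY against Std-C: payoffs 2, 0, 9 → best response Std-E.
Mutual best responses: (Std-B, Std-C); (Std-C, Std-E).

The pure Nash equilibria are (Std-B, Std-C), (Std-C, Std-E).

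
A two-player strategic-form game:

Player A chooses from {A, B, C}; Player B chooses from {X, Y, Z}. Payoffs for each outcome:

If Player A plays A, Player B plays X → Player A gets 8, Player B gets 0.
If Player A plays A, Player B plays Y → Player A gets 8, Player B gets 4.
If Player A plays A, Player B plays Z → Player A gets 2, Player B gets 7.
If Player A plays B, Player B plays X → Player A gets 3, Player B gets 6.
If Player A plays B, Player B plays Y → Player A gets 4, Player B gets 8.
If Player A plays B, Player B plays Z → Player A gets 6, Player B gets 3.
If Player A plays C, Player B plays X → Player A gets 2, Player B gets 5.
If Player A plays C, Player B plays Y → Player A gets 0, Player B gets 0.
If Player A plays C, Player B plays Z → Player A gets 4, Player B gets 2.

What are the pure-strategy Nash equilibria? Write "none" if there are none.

(A, X): Player B can switch to Y (0 → 4). Not NE.
(A, Y): Player B can switch to Z (4 → 7). Not NE.
(A, Z): Player A can switch to B (2 → 6). Not NE.
(B, X): Player A can switch to A (3 → 8). Not NE.
(B, Y): Player A can switch to A (4 → 8). Not NE.
(B, Z): Player B can switch to X (3 → 6). Not NE.
(C, X): Player A can switch to A (2 → 8). Not NE.
(C, Y): Player A can switch to A (0 → 8). Not NE.
(The remaining 1 profile has a profitable deviation by the same check.)

none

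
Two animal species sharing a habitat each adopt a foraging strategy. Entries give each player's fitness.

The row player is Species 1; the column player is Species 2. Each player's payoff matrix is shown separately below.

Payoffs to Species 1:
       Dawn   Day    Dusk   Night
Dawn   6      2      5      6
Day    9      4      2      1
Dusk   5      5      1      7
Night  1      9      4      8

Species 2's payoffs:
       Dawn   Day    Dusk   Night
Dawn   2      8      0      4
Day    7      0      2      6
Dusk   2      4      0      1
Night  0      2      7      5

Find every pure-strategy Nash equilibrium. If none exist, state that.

Pure NE: (Day, Dawn)

Species 1 against Dawn: payoffs 6, 9, 5, 1 → best response Day.
Species 1 against Day: payoffs 2, 4, 5, 9 → best response Night.
Species 1 against Dusk: payoffs 5, 2, 1, 4 → best response Dawn.
Species 1 against Night: payoffs 6, 1, 7, 8 → best response Night.
Species 2 against Dawn: payoffs 2, 8, 0, 4 → best response Day.
Species 2 against Day: payoffs 7, 0, 2, 6 → best response Dawn.
Species 2 against Dusk: payoffs 2, 4, 0, 1 → best response Day.
Species 2 against Night: payoffs 0, 2, 7, 5 → best response Dusk.
Mutual best responses: (Day, Dawn).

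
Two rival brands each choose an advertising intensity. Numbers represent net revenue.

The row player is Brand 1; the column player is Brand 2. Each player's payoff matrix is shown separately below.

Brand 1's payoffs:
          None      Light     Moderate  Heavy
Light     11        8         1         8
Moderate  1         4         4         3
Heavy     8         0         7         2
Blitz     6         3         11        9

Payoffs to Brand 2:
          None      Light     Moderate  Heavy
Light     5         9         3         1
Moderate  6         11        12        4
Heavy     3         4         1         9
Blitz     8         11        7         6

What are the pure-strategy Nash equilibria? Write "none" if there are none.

Brand 1 against None: payoffs 11, 1, 8, 6 → best response Light.
Brand 1 against Light: payoffs 8, 4, 0, 3 → best response Light.
Brand 1 against Moderate: payoffs 1, 4, 7, 11 → best response Blitz.
Brand 1 against Heavy: payoffs 8, 3, 2, 9 → best response Blitz.
Brand 2 against Light: payoffs 5, 9, 3, 1 → best response Light.
Brand 2 against Moderate: payoffs 6, 11, 12, 4 → best response Moderate.
Brand 2 against Heavy: payoffs 3, 4, 1, 9 → best response Heavy.
Brand 2 against Blitz: payoffs 8, 11, 7, 6 → best response Light.
Mutual best responses: (Light, Light).

(Light, Light)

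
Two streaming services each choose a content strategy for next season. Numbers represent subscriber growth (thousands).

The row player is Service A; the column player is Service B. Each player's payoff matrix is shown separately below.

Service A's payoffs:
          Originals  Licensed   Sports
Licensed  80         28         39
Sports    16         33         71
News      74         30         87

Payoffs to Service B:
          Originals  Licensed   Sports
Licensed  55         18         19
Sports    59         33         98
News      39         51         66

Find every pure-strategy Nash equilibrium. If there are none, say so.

(Licensed, Originals); (News, Sports)

Service A against Originals: payoffs 80, 16, 74 → best response Licensed.
Service A against Licensed: payoffs 28, 33, 30 → best response Sports.
Service A against Sports: payoffs 39, 71, 87 → best response News.
Service B against Licensed: payoffs 55, 18, 19 → best response Originals.
Service B against Sports: payoffs 59, 33, 98 → best response Sports.
Service B against News: payoffs 39, 51, 66 → best response Sports.
Mutual best responses: (Licensed, Originals); (News, Sports).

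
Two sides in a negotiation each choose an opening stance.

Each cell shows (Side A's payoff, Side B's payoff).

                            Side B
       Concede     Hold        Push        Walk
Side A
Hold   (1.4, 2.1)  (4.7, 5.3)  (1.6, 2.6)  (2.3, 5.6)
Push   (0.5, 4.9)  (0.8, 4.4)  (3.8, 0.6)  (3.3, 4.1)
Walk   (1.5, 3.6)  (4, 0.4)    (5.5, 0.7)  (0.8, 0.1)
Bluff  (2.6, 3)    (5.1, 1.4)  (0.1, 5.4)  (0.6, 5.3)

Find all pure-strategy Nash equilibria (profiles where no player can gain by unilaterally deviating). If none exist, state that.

There is no pure-strategy Nash equilibrium.

(Hold, Concede): Side A can switch to Walk (1.4 → 1.5). Not NE.
(Hold, Hold): Side A can switch to Bluff (4.7 → 5.1). Not NE.
(Hold, Push): Side A can switch to Push (1.6 → 3.8). Not NE.
(Hold, Walk): Side A can switch to Push (2.3 → 3.3). Not NE.
(Push, Concede): Side A can switch to Hold (0.5 → 1.4). Not NE.
(Push, Hold): Side A can switch to Hold (0.8 → 4.7). Not NE.
(Push, Push): Side A can switch to Walk (3.8 → 5.5). Not NE.
(Push, Walk): Side B can switch to Concede (4.1 → 4.9). Not NE.
(The remaining 8 profiles each have a profitable deviation by the same check.)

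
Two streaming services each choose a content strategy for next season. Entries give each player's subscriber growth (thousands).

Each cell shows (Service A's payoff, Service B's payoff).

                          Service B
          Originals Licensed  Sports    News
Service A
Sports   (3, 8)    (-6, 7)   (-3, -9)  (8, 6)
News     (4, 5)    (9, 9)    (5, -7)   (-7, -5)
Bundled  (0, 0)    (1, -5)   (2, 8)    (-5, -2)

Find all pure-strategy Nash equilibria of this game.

The unique pure-strategy Nash equilibrium is (News, Licensed).

Service A against Originals: payoffs 3, 4, 0 → best response News.
Service A against Licensed: payoffs -6, 9, 1 → best response News.
Service A against Sports: payoffs -3, 5, 2 → best response News.
Service A against News: payoffs 8, -7, -5 → best response Sports.
Service B against Sports: payoffs 8, 7, -9, 6 → best response Originals.
Service B against News: payoffs 5, 9, -7, -5 → best response Licensed.
Service B against Bundled: payoffs 0, -5, 8, -2 → best response Sports.
Mutual best responses: (News, Licensed).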